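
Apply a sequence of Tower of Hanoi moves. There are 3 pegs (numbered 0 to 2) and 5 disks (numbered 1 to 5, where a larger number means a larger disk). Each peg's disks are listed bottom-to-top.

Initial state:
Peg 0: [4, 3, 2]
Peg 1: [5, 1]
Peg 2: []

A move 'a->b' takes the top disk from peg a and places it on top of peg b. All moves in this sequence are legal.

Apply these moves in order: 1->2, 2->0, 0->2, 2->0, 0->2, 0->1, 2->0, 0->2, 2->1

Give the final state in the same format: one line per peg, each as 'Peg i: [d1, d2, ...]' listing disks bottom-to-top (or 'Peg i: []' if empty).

After move 1 (1->2):
Peg 0: [4, 3, 2]
Peg 1: [5]
Peg 2: [1]

After move 2 (2->0):
Peg 0: [4, 3, 2, 1]
Peg 1: [5]
Peg 2: []

After move 3 (0->2):
Peg 0: [4, 3, 2]
Peg 1: [5]
Peg 2: [1]

After move 4 (2->0):
Peg 0: [4, 3, 2, 1]
Peg 1: [5]
Peg 2: []

After move 5 (0->2):
Peg 0: [4, 3, 2]
Peg 1: [5]
Peg 2: [1]

After move 6 (0->1):
Peg 0: [4, 3]
Peg 1: [5, 2]
Peg 2: [1]

After move 7 (2->0):
Peg 0: [4, 3, 1]
Peg 1: [5, 2]
Peg 2: []

After move 8 (0->2):
Peg 0: [4, 3]
Peg 1: [5, 2]
Peg 2: [1]

After move 9 (2->1):
Peg 0: [4, 3]
Peg 1: [5, 2, 1]
Peg 2: []

Answer: Peg 0: [4, 3]
Peg 1: [5, 2, 1]
Peg 2: []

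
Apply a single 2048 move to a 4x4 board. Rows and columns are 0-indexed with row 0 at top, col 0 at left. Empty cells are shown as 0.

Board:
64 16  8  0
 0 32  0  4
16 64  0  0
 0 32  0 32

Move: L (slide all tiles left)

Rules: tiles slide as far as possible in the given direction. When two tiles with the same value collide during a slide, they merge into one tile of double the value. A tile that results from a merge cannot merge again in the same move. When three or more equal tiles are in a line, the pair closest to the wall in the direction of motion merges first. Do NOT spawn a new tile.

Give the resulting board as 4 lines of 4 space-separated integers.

Slide left:
row 0: [64, 16, 8, 0] -> [64, 16, 8, 0]
row 1: [0, 32, 0, 4] -> [32, 4, 0, 0]
row 2: [16, 64, 0, 0] -> [16, 64, 0, 0]
row 3: [0, 32, 0, 32] -> [64, 0, 0, 0]

Answer: 64 16  8  0
32  4  0  0
16 64  0  0
64  0  0  0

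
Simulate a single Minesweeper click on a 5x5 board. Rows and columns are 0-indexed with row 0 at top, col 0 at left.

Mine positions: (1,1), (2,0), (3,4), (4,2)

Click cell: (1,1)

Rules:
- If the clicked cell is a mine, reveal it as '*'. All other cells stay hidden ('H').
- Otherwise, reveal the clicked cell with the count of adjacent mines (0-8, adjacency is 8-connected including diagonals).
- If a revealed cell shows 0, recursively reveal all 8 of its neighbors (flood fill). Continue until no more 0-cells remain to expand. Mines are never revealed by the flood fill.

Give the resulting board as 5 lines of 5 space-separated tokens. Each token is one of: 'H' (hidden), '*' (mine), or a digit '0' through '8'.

H H H H H
H * H H H
H H H H H
H H H H H
H H H H H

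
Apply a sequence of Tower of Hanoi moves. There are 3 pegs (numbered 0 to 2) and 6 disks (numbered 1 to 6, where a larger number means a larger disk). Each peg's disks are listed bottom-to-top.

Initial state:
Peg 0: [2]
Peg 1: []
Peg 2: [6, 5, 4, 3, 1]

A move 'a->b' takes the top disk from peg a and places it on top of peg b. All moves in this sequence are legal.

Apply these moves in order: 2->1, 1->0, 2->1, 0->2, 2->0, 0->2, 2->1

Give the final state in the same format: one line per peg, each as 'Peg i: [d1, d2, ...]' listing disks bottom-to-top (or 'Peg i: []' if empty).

Answer: Peg 0: [2]
Peg 1: [3, 1]
Peg 2: [6, 5, 4]

Derivation:
After move 1 (2->1):
Peg 0: [2]
Peg 1: [1]
Peg 2: [6, 5, 4, 3]

After move 2 (1->0):
Peg 0: [2, 1]
Peg 1: []
Peg 2: [6, 5, 4, 3]

After move 3 (2->1):
Peg 0: [2, 1]
Peg 1: [3]
Peg 2: [6, 5, 4]

After move 4 (0->2):
Peg 0: [2]
Peg 1: [3]
Peg 2: [6, 5, 4, 1]

After move 5 (2->0):
Peg 0: [2, 1]
Peg 1: [3]
Peg 2: [6, 5, 4]

After move 6 (0->2):
Peg 0: [2]
Peg 1: [3]
Peg 2: [6, 5, 4, 1]

After move 7 (2->1):
Peg 0: [2]
Peg 1: [3, 1]
Peg 2: [6, 5, 4]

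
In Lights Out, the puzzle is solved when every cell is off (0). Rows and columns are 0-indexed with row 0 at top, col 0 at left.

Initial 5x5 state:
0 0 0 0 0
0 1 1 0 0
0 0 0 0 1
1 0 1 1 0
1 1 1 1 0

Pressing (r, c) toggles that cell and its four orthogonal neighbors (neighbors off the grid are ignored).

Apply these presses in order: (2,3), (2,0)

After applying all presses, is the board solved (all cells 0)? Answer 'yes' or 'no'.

After press 1 at (2,3):
0 0 0 0 0
0 1 1 1 0
0 0 1 1 0
1 0 1 0 0
1 1 1 1 0

After press 2 at (2,0):
0 0 0 0 0
1 1 1 1 0
1 1 1 1 0
0 0 1 0 0
1 1 1 1 0

Lights still on: 13

Answer: no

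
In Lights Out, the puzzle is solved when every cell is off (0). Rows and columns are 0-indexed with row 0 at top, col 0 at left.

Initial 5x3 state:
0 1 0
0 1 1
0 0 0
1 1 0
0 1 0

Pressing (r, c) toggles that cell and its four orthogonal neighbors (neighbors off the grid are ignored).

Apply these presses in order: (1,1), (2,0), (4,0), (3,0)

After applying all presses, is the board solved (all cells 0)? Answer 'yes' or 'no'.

Answer: yes

Derivation:
After press 1 at (1,1):
0 0 0
1 0 0
0 1 0
1 1 0
0 1 0

After press 2 at (2,0):
0 0 0
0 0 0
1 0 0
0 1 0
0 1 0

After press 3 at (4,0):
0 0 0
0 0 0
1 0 0
1 1 0
1 0 0

After press 4 at (3,0):
0 0 0
0 0 0
0 0 0
0 0 0
0 0 0

Lights still on: 0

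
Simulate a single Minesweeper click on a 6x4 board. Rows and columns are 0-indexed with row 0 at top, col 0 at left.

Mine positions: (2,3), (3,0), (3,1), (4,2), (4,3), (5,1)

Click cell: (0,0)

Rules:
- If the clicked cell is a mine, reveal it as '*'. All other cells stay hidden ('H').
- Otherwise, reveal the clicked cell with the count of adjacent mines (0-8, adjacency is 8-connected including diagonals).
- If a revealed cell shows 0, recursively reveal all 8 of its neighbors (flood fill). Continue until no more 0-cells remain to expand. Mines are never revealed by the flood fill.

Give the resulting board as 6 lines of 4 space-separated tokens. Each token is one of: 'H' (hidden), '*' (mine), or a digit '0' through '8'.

0 0 0 0
0 0 1 1
2 2 2 H
H H H H
H H H H
H H H H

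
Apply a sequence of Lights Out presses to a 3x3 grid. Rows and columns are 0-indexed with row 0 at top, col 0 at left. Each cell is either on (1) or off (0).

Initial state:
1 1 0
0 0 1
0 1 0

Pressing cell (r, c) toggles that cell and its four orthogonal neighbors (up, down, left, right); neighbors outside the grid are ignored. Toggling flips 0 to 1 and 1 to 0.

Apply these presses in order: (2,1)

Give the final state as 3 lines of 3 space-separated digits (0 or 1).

Answer: 1 1 0
0 1 1
1 0 1

Derivation:
After press 1 at (2,1):
1 1 0
0 1 1
1 0 1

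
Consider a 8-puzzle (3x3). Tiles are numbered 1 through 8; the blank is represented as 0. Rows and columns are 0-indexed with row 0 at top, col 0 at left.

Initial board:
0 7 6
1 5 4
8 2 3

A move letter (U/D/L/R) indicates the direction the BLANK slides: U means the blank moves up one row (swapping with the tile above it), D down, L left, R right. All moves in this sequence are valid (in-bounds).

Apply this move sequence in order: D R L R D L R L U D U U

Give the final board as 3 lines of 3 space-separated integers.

After move 1 (D):
1 7 6
0 5 4
8 2 3

After move 2 (R):
1 7 6
5 0 4
8 2 3

After move 3 (L):
1 7 6
0 5 4
8 2 3

After move 4 (R):
1 7 6
5 0 4
8 2 3

After move 5 (D):
1 7 6
5 2 4
8 0 3

After move 6 (L):
1 7 6
5 2 4
0 8 3

After move 7 (R):
1 7 6
5 2 4
8 0 3

After move 8 (L):
1 7 6
5 2 4
0 8 3

After move 9 (U):
1 7 6
0 2 4
5 8 3

After move 10 (D):
1 7 6
5 2 4
0 8 3

After move 11 (U):
1 7 6
0 2 4
5 8 3

After move 12 (U):
0 7 6
1 2 4
5 8 3

Answer: 0 7 6
1 2 4
5 8 3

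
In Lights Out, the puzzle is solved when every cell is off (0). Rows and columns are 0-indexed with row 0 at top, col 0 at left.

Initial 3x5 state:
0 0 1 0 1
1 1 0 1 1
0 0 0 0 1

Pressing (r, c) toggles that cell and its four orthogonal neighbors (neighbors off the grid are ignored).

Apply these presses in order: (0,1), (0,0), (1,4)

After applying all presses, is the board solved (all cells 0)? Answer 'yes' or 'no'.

Answer: yes

Derivation:
After press 1 at (0,1):
1 1 0 0 1
1 0 0 1 1
0 0 0 0 1

After press 2 at (0,0):
0 0 0 0 1
0 0 0 1 1
0 0 0 0 1

After press 3 at (1,4):
0 0 0 0 0
0 0 0 0 0
0 0 0 0 0

Lights still on: 0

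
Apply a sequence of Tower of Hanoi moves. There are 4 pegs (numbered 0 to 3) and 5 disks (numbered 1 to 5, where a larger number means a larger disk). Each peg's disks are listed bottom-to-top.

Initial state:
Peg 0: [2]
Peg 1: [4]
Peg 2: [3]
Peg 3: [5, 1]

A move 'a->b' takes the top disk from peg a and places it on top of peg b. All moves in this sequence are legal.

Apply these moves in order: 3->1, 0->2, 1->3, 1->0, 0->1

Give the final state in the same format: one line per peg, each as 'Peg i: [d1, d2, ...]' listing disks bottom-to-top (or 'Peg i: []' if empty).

Answer: Peg 0: []
Peg 1: [4]
Peg 2: [3, 2]
Peg 3: [5, 1]

Derivation:
After move 1 (3->1):
Peg 0: [2]
Peg 1: [4, 1]
Peg 2: [3]
Peg 3: [5]

After move 2 (0->2):
Peg 0: []
Peg 1: [4, 1]
Peg 2: [3, 2]
Peg 3: [5]

After move 3 (1->3):
Peg 0: []
Peg 1: [4]
Peg 2: [3, 2]
Peg 3: [5, 1]

After move 4 (1->0):
Peg 0: [4]
Peg 1: []
Peg 2: [3, 2]
Peg 3: [5, 1]

After move 5 (0->1):
Peg 0: []
Peg 1: [4]
Peg 2: [3, 2]
Peg 3: [5, 1]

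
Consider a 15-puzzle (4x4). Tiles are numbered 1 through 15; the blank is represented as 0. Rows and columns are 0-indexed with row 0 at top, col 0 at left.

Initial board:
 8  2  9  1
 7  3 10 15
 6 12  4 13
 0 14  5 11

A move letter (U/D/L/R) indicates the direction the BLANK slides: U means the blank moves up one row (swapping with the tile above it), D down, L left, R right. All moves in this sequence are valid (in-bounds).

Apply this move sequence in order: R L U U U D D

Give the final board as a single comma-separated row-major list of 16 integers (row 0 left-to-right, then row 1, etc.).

Answer: 8, 2, 9, 1, 7, 3, 10, 15, 0, 12, 4, 13, 6, 14, 5, 11

Derivation:
After move 1 (R):
 8  2  9  1
 7  3 10 15
 6 12  4 13
14  0  5 11

After move 2 (L):
 8  2  9  1
 7  3 10 15
 6 12  4 13
 0 14  5 11

After move 3 (U):
 8  2  9  1
 7  3 10 15
 0 12  4 13
 6 14  5 11

After move 4 (U):
 8  2  9  1
 0  3 10 15
 7 12  4 13
 6 14  5 11

After move 5 (U):
 0  2  9  1
 8  3 10 15
 7 12  4 13
 6 14  5 11

After move 6 (D):
 8  2  9  1
 0  3 10 15
 7 12  4 13
 6 14  5 11

After move 7 (D):
 8  2  9  1
 7  3 10 15
 0 12  4 13
 6 14  5 11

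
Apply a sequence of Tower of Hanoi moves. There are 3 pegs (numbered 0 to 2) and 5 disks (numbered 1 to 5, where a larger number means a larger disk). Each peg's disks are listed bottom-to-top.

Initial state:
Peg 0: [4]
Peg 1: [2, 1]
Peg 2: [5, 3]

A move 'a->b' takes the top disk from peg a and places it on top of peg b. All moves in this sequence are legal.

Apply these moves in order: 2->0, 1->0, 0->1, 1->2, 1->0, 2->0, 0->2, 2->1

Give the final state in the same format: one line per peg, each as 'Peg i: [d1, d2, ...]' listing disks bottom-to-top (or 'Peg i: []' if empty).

Answer: Peg 0: [4, 3, 2]
Peg 1: [1]
Peg 2: [5]

Derivation:
After move 1 (2->0):
Peg 0: [4, 3]
Peg 1: [2, 1]
Peg 2: [5]

After move 2 (1->0):
Peg 0: [4, 3, 1]
Peg 1: [2]
Peg 2: [5]

After move 3 (0->1):
Peg 0: [4, 3]
Peg 1: [2, 1]
Peg 2: [5]

After move 4 (1->2):
Peg 0: [4, 3]
Peg 1: [2]
Peg 2: [5, 1]

After move 5 (1->0):
Peg 0: [4, 3, 2]
Peg 1: []
Peg 2: [5, 1]

After move 6 (2->0):
Peg 0: [4, 3, 2, 1]
Peg 1: []
Peg 2: [5]

After move 7 (0->2):
Peg 0: [4, 3, 2]
Peg 1: []
Peg 2: [5, 1]

After move 8 (2->1):
Peg 0: [4, 3, 2]
Peg 1: [1]
Peg 2: [5]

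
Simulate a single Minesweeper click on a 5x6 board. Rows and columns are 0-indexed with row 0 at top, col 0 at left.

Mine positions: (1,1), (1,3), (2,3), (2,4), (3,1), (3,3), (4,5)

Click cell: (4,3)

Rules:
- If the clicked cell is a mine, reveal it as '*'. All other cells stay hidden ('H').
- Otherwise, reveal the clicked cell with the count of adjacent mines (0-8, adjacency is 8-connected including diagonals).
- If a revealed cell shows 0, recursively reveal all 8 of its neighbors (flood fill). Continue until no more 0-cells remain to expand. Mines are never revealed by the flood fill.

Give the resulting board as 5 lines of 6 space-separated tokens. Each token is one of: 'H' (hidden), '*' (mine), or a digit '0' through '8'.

H H H H H H
H H H H H H
H H H H H H
H H H H H H
H H H 1 H H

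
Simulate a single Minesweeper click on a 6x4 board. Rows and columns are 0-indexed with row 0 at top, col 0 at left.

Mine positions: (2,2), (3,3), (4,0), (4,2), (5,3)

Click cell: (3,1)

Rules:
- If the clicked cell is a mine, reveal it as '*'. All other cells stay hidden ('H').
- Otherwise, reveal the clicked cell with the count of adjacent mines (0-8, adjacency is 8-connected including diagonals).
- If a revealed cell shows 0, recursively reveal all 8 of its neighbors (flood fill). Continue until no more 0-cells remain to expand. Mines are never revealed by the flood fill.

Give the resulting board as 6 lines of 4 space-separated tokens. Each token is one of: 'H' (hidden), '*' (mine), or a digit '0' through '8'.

H H H H
H H H H
H H H H
H 3 H H
H H H H
H H H H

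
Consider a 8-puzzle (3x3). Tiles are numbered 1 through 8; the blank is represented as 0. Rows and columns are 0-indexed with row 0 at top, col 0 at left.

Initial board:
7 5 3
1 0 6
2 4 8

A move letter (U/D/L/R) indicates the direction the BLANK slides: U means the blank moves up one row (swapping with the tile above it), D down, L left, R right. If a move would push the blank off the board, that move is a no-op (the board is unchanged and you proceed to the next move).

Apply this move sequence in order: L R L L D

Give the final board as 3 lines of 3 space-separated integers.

After move 1 (L):
7 5 3
0 1 6
2 4 8

After move 2 (R):
7 5 3
1 0 6
2 4 8

After move 3 (L):
7 5 3
0 1 6
2 4 8

After move 4 (L):
7 5 3
0 1 6
2 4 8

After move 5 (D):
7 5 3
2 1 6
0 4 8

Answer: 7 5 3
2 1 6
0 4 8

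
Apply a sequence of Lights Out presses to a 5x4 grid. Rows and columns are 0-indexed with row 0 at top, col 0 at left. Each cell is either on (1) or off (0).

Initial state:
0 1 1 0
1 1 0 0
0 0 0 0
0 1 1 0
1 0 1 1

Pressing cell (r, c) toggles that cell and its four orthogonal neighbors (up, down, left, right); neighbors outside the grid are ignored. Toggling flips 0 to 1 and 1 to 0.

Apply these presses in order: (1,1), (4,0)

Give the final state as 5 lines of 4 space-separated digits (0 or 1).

Answer: 0 0 1 0
0 0 1 0
0 1 0 0
1 1 1 0
0 1 1 1

Derivation:
After press 1 at (1,1):
0 0 1 0
0 0 1 0
0 1 0 0
0 1 1 0
1 0 1 1

After press 2 at (4,0):
0 0 1 0
0 0 1 0
0 1 0 0
1 1 1 0
0 1 1 1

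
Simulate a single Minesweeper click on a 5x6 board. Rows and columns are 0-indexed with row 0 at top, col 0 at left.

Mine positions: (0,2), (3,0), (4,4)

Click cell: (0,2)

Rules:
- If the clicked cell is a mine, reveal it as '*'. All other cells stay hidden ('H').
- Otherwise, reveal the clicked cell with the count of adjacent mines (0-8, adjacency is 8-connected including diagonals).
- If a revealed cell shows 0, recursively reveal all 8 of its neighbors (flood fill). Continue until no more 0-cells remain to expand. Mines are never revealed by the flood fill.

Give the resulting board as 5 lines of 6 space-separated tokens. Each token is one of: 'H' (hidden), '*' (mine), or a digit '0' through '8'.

H H * H H H
H H H H H H
H H H H H H
H H H H H H
H H H H H H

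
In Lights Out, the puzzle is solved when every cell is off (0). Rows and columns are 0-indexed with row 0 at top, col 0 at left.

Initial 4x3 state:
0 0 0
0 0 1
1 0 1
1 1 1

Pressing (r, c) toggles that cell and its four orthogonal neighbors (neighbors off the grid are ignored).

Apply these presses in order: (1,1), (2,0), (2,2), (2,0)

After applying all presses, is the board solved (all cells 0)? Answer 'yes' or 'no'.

After press 1 at (1,1):
0 1 0
1 1 0
1 1 1
1 1 1

After press 2 at (2,0):
0 1 0
0 1 0
0 0 1
0 1 1

After press 3 at (2,2):
0 1 0
0 1 1
0 1 0
0 1 0

After press 4 at (2,0):
0 1 0
1 1 1
1 0 0
1 1 0

Lights still on: 7

Answer: no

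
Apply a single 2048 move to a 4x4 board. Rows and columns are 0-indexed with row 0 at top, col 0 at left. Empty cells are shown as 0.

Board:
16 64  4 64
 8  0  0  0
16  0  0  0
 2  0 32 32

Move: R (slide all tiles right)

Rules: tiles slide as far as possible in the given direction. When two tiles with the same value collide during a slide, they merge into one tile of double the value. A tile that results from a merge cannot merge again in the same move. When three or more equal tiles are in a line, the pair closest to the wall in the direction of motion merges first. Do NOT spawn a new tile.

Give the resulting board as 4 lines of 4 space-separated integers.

Slide right:
row 0: [16, 64, 4, 64] -> [16, 64, 4, 64]
row 1: [8, 0, 0, 0] -> [0, 0, 0, 8]
row 2: [16, 0, 0, 0] -> [0, 0, 0, 16]
row 3: [2, 0, 32, 32] -> [0, 0, 2, 64]

Answer: 16 64  4 64
 0  0  0  8
 0  0  0 16
 0  0  2 64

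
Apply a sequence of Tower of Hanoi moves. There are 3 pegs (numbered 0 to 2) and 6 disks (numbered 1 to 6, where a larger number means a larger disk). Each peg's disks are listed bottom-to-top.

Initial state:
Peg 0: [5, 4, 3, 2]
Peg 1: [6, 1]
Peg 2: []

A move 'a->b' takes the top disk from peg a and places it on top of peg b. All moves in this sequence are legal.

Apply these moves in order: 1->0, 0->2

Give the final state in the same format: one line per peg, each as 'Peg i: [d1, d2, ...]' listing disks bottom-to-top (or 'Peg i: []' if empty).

After move 1 (1->0):
Peg 0: [5, 4, 3, 2, 1]
Peg 1: [6]
Peg 2: []

After move 2 (0->2):
Peg 0: [5, 4, 3, 2]
Peg 1: [6]
Peg 2: [1]

Answer: Peg 0: [5, 4, 3, 2]
Peg 1: [6]
Peg 2: [1]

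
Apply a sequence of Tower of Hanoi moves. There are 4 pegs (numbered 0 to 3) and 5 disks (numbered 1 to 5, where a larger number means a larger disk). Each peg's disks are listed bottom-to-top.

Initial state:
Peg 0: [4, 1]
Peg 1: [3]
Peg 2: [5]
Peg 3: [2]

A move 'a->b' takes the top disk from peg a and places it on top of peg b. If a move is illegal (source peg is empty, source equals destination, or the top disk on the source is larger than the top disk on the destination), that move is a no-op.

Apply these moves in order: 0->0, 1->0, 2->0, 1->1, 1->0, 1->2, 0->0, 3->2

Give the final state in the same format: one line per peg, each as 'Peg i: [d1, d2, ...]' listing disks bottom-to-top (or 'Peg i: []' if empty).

Answer: Peg 0: [4, 1]
Peg 1: []
Peg 2: [5, 3, 2]
Peg 3: []

Derivation:
After move 1 (0->0):
Peg 0: [4, 1]
Peg 1: [3]
Peg 2: [5]
Peg 3: [2]

After move 2 (1->0):
Peg 0: [4, 1]
Peg 1: [3]
Peg 2: [5]
Peg 3: [2]

After move 3 (2->0):
Peg 0: [4, 1]
Peg 1: [3]
Peg 2: [5]
Peg 3: [2]

After move 4 (1->1):
Peg 0: [4, 1]
Peg 1: [3]
Peg 2: [5]
Peg 3: [2]

After move 5 (1->0):
Peg 0: [4, 1]
Peg 1: [3]
Peg 2: [5]
Peg 3: [2]

After move 6 (1->2):
Peg 0: [4, 1]
Peg 1: []
Peg 2: [5, 3]
Peg 3: [2]

After move 7 (0->0):
Peg 0: [4, 1]
Peg 1: []
Peg 2: [5, 3]
Peg 3: [2]

After move 8 (3->2):
Peg 0: [4, 1]
Peg 1: []
Peg 2: [5, 3, 2]
Peg 3: []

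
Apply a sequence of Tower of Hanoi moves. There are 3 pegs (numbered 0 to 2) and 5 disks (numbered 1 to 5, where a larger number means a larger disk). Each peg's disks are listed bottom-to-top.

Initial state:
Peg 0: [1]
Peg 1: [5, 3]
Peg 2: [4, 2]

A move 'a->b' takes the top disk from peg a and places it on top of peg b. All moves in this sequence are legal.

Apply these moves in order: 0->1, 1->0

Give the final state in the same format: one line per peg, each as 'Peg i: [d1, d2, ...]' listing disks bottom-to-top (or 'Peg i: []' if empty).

Answer: Peg 0: [1]
Peg 1: [5, 3]
Peg 2: [4, 2]

Derivation:
After move 1 (0->1):
Peg 0: []
Peg 1: [5, 3, 1]
Peg 2: [4, 2]

After move 2 (1->0):
Peg 0: [1]
Peg 1: [5, 3]
Peg 2: [4, 2]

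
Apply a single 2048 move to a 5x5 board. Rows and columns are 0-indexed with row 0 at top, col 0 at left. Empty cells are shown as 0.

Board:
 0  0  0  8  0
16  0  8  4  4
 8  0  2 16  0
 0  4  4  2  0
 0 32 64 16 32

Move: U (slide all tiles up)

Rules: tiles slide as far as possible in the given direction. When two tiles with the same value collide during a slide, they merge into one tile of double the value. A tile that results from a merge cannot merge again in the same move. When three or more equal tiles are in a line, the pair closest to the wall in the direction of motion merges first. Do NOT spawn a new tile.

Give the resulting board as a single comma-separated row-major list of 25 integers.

Slide up:
col 0: [0, 16, 8, 0, 0] -> [16, 8, 0, 0, 0]
col 1: [0, 0, 0, 4, 32] -> [4, 32, 0, 0, 0]
col 2: [0, 8, 2, 4, 64] -> [8, 2, 4, 64, 0]
col 3: [8, 4, 16, 2, 16] -> [8, 4, 16, 2, 16]
col 4: [0, 4, 0, 0, 32] -> [4, 32, 0, 0, 0]

Answer: 16, 4, 8, 8, 4, 8, 32, 2, 4, 32, 0, 0, 4, 16, 0, 0, 0, 64, 2, 0, 0, 0, 0, 16, 0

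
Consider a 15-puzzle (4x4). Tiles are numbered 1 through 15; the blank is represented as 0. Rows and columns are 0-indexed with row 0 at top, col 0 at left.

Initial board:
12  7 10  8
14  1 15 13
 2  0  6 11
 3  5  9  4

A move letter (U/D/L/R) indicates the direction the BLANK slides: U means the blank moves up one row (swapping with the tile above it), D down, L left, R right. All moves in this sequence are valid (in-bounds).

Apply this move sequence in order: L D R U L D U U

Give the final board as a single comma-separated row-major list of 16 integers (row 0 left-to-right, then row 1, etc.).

After move 1 (L):
12  7 10  8
14  1 15 13
 0  2  6 11
 3  5  9  4

After move 2 (D):
12  7 10  8
14  1 15 13
 3  2  6 11
 0  5  9  4

After move 3 (R):
12  7 10  8
14  1 15 13
 3  2  6 11
 5  0  9  4

After move 4 (U):
12  7 10  8
14  1 15 13
 3  0  6 11
 5  2  9  4

After move 5 (L):
12  7 10  8
14  1 15 13
 0  3  6 11
 5  2  9  4

After move 6 (D):
12  7 10  8
14  1 15 13
 5  3  6 11
 0  2  9  4

After move 7 (U):
12  7 10  8
14  1 15 13
 0  3  6 11
 5  2  9  4

After move 8 (U):
12  7 10  8
 0  1 15 13
14  3  6 11
 5  2  9  4

Answer: 12, 7, 10, 8, 0, 1, 15, 13, 14, 3, 6, 11, 5, 2, 9, 4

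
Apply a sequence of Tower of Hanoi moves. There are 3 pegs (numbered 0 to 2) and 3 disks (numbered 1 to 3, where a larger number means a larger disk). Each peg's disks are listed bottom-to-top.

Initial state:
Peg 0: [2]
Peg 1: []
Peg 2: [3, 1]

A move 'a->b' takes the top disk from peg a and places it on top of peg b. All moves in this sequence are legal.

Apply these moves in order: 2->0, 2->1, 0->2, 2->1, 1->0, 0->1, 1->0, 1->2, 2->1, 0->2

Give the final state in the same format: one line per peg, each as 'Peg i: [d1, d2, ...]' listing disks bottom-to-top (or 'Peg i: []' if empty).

After move 1 (2->0):
Peg 0: [2, 1]
Peg 1: []
Peg 2: [3]

After move 2 (2->1):
Peg 0: [2, 1]
Peg 1: [3]
Peg 2: []

After move 3 (0->2):
Peg 0: [2]
Peg 1: [3]
Peg 2: [1]

After move 4 (2->1):
Peg 0: [2]
Peg 1: [3, 1]
Peg 2: []

After move 5 (1->0):
Peg 0: [2, 1]
Peg 1: [3]
Peg 2: []

After move 6 (0->1):
Peg 0: [2]
Peg 1: [3, 1]
Peg 2: []

After move 7 (1->0):
Peg 0: [2, 1]
Peg 1: [3]
Peg 2: []

After move 8 (1->2):
Peg 0: [2, 1]
Peg 1: []
Peg 2: [3]

After move 9 (2->1):
Peg 0: [2, 1]
Peg 1: [3]
Peg 2: []

After move 10 (0->2):
Peg 0: [2]
Peg 1: [3]
Peg 2: [1]

Answer: Peg 0: [2]
Peg 1: [3]
Peg 2: [1]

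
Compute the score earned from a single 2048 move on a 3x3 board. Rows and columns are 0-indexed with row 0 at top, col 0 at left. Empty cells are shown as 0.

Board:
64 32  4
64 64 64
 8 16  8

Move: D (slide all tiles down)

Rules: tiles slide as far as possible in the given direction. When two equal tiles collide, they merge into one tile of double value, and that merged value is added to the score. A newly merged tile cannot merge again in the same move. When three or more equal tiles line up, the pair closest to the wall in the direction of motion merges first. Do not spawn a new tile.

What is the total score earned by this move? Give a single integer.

Slide down:
col 0: [64, 64, 8] -> [0, 128, 8]  score +128 (running 128)
col 1: [32, 64, 16] -> [32, 64, 16]  score +0 (running 128)
col 2: [4, 64, 8] -> [4, 64, 8]  score +0 (running 128)
Board after move:
  0  32   4
128  64  64
  8  16   8

Answer: 128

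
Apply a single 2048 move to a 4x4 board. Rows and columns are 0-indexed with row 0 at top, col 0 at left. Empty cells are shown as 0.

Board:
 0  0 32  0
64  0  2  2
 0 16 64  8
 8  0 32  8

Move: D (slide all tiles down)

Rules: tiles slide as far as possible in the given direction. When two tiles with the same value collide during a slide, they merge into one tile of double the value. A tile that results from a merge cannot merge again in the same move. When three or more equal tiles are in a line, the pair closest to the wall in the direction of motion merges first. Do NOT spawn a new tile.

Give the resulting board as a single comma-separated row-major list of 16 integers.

Slide down:
col 0: [0, 64, 0, 8] -> [0, 0, 64, 8]
col 1: [0, 0, 16, 0] -> [0, 0, 0, 16]
col 2: [32, 2, 64, 32] -> [32, 2, 64, 32]
col 3: [0, 2, 8, 8] -> [0, 0, 2, 16]

Answer: 0, 0, 32, 0, 0, 0, 2, 0, 64, 0, 64, 2, 8, 16, 32, 16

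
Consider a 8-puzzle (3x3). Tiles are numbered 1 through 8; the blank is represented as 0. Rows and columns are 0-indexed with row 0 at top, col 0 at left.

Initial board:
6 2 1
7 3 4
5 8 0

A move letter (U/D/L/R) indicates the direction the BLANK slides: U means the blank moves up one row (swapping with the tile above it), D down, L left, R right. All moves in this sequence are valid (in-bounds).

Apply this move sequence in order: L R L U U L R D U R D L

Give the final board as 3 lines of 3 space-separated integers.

After move 1 (L):
6 2 1
7 3 4
5 0 8

After move 2 (R):
6 2 1
7 3 4
5 8 0

After move 3 (L):
6 2 1
7 3 4
5 0 8

After move 4 (U):
6 2 1
7 0 4
5 3 8

After move 5 (U):
6 0 1
7 2 4
5 3 8

After move 6 (L):
0 6 1
7 2 4
5 3 8

After move 7 (R):
6 0 1
7 2 4
5 3 8

After move 8 (D):
6 2 1
7 0 4
5 3 8

After move 9 (U):
6 0 1
7 2 4
5 3 8

After move 10 (R):
6 1 0
7 2 4
5 3 8

After move 11 (D):
6 1 4
7 2 0
5 3 8

After move 12 (L):
6 1 4
7 0 2
5 3 8

Answer: 6 1 4
7 0 2
5 3 8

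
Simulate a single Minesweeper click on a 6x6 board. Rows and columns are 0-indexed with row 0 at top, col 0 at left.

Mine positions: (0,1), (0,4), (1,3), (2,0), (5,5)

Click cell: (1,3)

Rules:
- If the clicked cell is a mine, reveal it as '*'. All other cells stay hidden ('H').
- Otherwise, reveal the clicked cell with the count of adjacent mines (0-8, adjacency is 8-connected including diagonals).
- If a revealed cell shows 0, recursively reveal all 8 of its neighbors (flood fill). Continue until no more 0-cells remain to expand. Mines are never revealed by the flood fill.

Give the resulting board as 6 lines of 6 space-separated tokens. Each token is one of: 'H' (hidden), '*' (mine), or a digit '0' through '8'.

H H H H H H
H H H * H H
H H H H H H
H H H H H H
H H H H H H
H H H H H H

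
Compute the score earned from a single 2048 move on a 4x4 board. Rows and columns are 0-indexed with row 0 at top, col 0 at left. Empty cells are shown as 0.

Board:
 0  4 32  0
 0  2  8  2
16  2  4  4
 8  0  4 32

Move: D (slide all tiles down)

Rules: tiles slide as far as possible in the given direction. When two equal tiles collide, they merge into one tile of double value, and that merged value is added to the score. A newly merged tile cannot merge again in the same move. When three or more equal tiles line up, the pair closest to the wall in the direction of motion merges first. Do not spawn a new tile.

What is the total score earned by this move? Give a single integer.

Answer: 12

Derivation:
Slide down:
col 0: [0, 0, 16, 8] -> [0, 0, 16, 8]  score +0 (running 0)
col 1: [4, 2, 2, 0] -> [0, 0, 4, 4]  score +4 (running 4)
col 2: [32, 8, 4, 4] -> [0, 32, 8, 8]  score +8 (running 12)
col 3: [0, 2, 4, 32] -> [0, 2, 4, 32]  score +0 (running 12)
Board after move:
 0  0  0  0
 0  0 32  2
16  4  8  4
 8  4  8 32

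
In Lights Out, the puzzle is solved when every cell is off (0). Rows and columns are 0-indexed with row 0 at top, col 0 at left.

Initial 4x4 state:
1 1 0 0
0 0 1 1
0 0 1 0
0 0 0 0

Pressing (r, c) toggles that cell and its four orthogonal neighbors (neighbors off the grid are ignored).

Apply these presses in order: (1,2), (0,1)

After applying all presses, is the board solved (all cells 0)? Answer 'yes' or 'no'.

After press 1 at (1,2):
1 1 1 0
0 1 0 0
0 0 0 0
0 0 0 0

After press 2 at (0,1):
0 0 0 0
0 0 0 0
0 0 0 0
0 0 0 0

Lights still on: 0

Answer: yes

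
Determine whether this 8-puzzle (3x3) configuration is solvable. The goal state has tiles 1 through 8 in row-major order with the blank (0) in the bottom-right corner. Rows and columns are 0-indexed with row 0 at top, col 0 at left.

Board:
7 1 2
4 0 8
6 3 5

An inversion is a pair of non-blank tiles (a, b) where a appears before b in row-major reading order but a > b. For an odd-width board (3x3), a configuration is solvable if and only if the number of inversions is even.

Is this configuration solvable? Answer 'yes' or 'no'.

Inversions (pairs i<j in row-major order where tile[i] > tile[j] > 0): 12
12 is even, so the puzzle is solvable.

Answer: yes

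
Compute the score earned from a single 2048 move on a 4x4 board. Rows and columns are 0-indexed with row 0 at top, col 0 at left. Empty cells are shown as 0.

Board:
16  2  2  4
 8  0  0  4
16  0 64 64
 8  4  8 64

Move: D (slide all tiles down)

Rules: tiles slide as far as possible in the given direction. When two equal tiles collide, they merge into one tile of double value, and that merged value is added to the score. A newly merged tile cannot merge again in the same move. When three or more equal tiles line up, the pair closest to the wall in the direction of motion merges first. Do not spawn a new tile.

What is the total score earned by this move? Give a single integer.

Answer: 136

Derivation:
Slide down:
col 0: [16, 8, 16, 8] -> [16, 8, 16, 8]  score +0 (running 0)
col 1: [2, 0, 0, 4] -> [0, 0, 2, 4]  score +0 (running 0)
col 2: [2, 0, 64, 8] -> [0, 2, 64, 8]  score +0 (running 0)
col 3: [4, 4, 64, 64] -> [0, 0, 8, 128]  score +136 (running 136)
Board after move:
 16   0   0   0
  8   0   2   0
 16   2  64   8
  8   4   8 128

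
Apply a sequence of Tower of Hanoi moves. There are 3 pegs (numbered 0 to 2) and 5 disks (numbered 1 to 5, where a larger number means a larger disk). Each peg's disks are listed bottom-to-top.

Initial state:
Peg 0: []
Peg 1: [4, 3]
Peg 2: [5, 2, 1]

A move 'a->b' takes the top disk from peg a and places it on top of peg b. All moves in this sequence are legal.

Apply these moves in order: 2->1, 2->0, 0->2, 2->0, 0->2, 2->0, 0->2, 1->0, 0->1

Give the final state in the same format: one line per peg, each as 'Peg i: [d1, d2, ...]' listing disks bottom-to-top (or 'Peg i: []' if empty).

After move 1 (2->1):
Peg 0: []
Peg 1: [4, 3, 1]
Peg 2: [5, 2]

After move 2 (2->0):
Peg 0: [2]
Peg 1: [4, 3, 1]
Peg 2: [5]

After move 3 (0->2):
Peg 0: []
Peg 1: [4, 3, 1]
Peg 2: [5, 2]

After move 4 (2->0):
Peg 0: [2]
Peg 1: [4, 3, 1]
Peg 2: [5]

After move 5 (0->2):
Peg 0: []
Peg 1: [4, 3, 1]
Peg 2: [5, 2]

After move 6 (2->0):
Peg 0: [2]
Peg 1: [4, 3, 1]
Peg 2: [5]

After move 7 (0->2):
Peg 0: []
Peg 1: [4, 3, 1]
Peg 2: [5, 2]

After move 8 (1->0):
Peg 0: [1]
Peg 1: [4, 3]
Peg 2: [5, 2]

After move 9 (0->1):
Peg 0: []
Peg 1: [4, 3, 1]
Peg 2: [5, 2]

Answer: Peg 0: []
Peg 1: [4, 3, 1]
Peg 2: [5, 2]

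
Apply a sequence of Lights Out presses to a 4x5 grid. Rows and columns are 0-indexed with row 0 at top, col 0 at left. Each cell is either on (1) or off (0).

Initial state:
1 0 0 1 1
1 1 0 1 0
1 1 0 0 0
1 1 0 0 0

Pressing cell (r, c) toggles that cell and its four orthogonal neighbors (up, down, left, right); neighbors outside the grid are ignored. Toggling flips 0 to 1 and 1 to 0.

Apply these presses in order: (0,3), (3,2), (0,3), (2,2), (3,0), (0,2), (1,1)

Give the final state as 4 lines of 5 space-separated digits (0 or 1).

After press 1 at (0,3):
1 0 1 0 0
1 1 0 0 0
1 1 0 0 0
1 1 0 0 0

After press 2 at (3,2):
1 0 1 0 0
1 1 0 0 0
1 1 1 0 0
1 0 1 1 0

After press 3 at (0,3):
1 0 0 1 1
1 1 0 1 0
1 1 1 0 0
1 0 1 1 0

After press 4 at (2,2):
1 0 0 1 1
1 1 1 1 0
1 0 0 1 0
1 0 0 1 0

After press 5 at (3,0):
1 0 0 1 1
1 1 1 1 0
0 0 0 1 0
0 1 0 1 0

After press 6 at (0,2):
1 1 1 0 1
1 1 0 1 0
0 0 0 1 0
0 1 0 1 0

After press 7 at (1,1):
1 0 1 0 1
0 0 1 1 0
0 1 0 1 0
0 1 0 1 0

Answer: 1 0 1 0 1
0 0 1 1 0
0 1 0 1 0
0 1 0 1 0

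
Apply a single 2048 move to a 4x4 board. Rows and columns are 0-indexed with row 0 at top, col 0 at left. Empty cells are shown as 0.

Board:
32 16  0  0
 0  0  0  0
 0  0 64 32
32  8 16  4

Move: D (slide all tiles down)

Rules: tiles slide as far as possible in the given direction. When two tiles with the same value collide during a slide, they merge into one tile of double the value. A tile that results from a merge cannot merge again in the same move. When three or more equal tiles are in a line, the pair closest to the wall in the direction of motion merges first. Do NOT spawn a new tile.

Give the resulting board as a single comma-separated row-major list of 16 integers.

Answer: 0, 0, 0, 0, 0, 0, 0, 0, 0, 16, 64, 32, 64, 8, 16, 4

Derivation:
Slide down:
col 0: [32, 0, 0, 32] -> [0, 0, 0, 64]
col 1: [16, 0, 0, 8] -> [0, 0, 16, 8]
col 2: [0, 0, 64, 16] -> [0, 0, 64, 16]
col 3: [0, 0, 32, 4] -> [0, 0, 32, 4]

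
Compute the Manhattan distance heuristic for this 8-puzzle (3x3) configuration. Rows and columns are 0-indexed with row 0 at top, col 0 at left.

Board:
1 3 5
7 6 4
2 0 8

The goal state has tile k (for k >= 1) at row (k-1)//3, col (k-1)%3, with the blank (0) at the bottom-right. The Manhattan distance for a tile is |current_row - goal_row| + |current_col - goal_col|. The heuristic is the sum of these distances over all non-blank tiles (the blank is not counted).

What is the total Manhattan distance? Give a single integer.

Answer: 11

Derivation:
Tile 1: (0,0)->(0,0) = 0
Tile 3: (0,1)->(0,2) = 1
Tile 5: (0,2)->(1,1) = 2
Tile 7: (1,0)->(2,0) = 1
Tile 6: (1,1)->(1,2) = 1
Tile 4: (1,2)->(1,0) = 2
Tile 2: (2,0)->(0,1) = 3
Tile 8: (2,2)->(2,1) = 1
Sum: 0 + 1 + 2 + 1 + 1 + 2 + 3 + 1 = 11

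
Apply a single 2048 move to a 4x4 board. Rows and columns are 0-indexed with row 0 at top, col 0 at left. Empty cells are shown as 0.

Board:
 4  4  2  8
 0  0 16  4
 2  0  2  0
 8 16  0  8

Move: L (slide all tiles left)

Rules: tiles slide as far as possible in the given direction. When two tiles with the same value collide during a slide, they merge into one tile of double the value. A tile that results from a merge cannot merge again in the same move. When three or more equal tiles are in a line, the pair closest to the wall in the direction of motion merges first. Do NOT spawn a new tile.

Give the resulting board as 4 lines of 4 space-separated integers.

Slide left:
row 0: [4, 4, 2, 8] -> [8, 2, 8, 0]
row 1: [0, 0, 16, 4] -> [16, 4, 0, 0]
row 2: [2, 0, 2, 0] -> [4, 0, 0, 0]
row 3: [8, 16, 0, 8] -> [8, 16, 8, 0]

Answer:  8  2  8  0
16  4  0  0
 4  0  0  0
 8 16  8  0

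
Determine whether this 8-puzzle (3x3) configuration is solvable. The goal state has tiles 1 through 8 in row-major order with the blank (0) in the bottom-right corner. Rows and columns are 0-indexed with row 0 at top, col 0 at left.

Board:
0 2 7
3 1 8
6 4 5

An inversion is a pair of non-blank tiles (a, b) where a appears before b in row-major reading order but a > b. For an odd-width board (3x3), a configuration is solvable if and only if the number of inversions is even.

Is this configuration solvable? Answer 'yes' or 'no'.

Inversions (pairs i<j in row-major order where tile[i] > tile[j] > 0): 12
12 is even, so the puzzle is solvable.

Answer: yes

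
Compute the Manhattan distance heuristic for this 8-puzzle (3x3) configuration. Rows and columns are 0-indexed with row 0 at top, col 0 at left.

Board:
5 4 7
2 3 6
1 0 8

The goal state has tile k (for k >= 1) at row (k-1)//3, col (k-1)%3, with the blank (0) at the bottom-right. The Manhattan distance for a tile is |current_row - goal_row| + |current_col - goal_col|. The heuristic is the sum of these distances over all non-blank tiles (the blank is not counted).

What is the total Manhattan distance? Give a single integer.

Tile 5: at (0,0), goal (1,1), distance |0-1|+|0-1| = 2
Tile 4: at (0,1), goal (1,0), distance |0-1|+|1-0| = 2
Tile 7: at (0,2), goal (2,0), distance |0-2|+|2-0| = 4
Tile 2: at (1,0), goal (0,1), distance |1-0|+|0-1| = 2
Tile 3: at (1,1), goal (0,2), distance |1-0|+|1-2| = 2
Tile 6: at (1,2), goal (1,2), distance |1-1|+|2-2| = 0
Tile 1: at (2,0), goal (0,0), distance |2-0|+|0-0| = 2
Tile 8: at (2,2), goal (2,1), distance |2-2|+|2-1| = 1
Sum: 2 + 2 + 4 + 2 + 2 + 0 + 2 + 1 = 15

Answer: 15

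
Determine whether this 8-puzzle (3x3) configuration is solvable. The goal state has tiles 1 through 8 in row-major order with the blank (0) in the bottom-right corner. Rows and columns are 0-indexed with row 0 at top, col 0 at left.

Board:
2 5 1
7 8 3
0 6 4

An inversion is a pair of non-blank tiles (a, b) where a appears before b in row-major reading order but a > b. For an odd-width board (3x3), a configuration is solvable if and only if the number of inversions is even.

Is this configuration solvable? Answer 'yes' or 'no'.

Answer: no

Derivation:
Inversions (pairs i<j in row-major order where tile[i] > tile[j] > 0): 11
11 is odd, so the puzzle is not solvable.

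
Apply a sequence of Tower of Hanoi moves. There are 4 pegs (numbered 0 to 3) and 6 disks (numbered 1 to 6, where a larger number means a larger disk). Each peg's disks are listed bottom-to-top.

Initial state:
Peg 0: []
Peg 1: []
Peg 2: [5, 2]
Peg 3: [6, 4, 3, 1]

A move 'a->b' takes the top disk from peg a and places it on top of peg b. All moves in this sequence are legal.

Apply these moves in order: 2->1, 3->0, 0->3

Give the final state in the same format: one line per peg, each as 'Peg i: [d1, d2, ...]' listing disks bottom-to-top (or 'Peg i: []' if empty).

Answer: Peg 0: []
Peg 1: [2]
Peg 2: [5]
Peg 3: [6, 4, 3, 1]

Derivation:
After move 1 (2->1):
Peg 0: []
Peg 1: [2]
Peg 2: [5]
Peg 3: [6, 4, 3, 1]

After move 2 (3->0):
Peg 0: [1]
Peg 1: [2]
Peg 2: [5]
Peg 3: [6, 4, 3]

After move 3 (0->3):
Peg 0: []
Peg 1: [2]
Peg 2: [5]
Peg 3: [6, 4, 3, 1]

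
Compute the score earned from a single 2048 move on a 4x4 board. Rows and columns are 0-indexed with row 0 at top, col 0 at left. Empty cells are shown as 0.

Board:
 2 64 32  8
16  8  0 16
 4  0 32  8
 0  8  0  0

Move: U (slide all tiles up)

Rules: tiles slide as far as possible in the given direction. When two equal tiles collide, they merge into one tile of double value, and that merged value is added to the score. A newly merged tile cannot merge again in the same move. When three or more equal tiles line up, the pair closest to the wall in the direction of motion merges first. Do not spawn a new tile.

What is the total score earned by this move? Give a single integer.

Slide up:
col 0: [2, 16, 4, 0] -> [2, 16, 4, 0]  score +0 (running 0)
col 1: [64, 8, 0, 8] -> [64, 16, 0, 0]  score +16 (running 16)
col 2: [32, 0, 32, 0] -> [64, 0, 0, 0]  score +64 (running 80)
col 3: [8, 16, 8, 0] -> [8, 16, 8, 0]  score +0 (running 80)
Board after move:
 2 64 64  8
16 16  0 16
 4  0  0  8
 0  0  0  0

Answer: 80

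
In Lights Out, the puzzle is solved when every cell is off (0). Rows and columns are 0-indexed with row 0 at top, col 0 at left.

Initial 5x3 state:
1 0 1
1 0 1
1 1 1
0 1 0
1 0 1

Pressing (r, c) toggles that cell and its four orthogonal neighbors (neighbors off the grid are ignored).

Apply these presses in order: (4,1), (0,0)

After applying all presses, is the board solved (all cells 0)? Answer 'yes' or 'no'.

Answer: no

Derivation:
After press 1 at (4,1):
1 0 1
1 0 1
1 1 1
0 0 0
0 1 0

After press 2 at (0,0):
0 1 1
0 0 1
1 1 1
0 0 0
0 1 0

Lights still on: 7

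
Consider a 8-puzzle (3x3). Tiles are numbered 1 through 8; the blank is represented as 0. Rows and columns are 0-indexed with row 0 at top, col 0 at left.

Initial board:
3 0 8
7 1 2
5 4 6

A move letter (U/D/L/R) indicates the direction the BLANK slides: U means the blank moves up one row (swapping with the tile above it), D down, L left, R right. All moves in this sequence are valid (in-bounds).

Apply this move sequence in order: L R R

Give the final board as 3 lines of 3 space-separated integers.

After move 1 (L):
0 3 8
7 1 2
5 4 6

After move 2 (R):
3 0 8
7 1 2
5 4 6

After move 3 (R):
3 8 0
7 1 2
5 4 6

Answer: 3 8 0
7 1 2
5 4 6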